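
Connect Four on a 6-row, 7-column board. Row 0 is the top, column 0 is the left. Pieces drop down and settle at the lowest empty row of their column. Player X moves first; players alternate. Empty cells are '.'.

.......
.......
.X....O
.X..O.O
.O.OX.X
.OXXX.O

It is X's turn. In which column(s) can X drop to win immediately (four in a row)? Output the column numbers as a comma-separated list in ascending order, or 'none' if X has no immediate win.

Answer: 5

Derivation:
col 0: drop X → no win
col 1: drop X → no win
col 2: drop X → no win
col 3: drop X → no win
col 4: drop X → no win
col 5: drop X → WIN!
col 6: drop X → no win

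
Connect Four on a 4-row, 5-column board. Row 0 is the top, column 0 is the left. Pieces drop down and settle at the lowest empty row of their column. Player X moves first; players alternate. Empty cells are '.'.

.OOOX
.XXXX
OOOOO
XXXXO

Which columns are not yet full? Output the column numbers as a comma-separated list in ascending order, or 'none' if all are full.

col 0: top cell = '.' → open
col 1: top cell = 'O' → FULL
col 2: top cell = 'O' → FULL
col 3: top cell = 'O' → FULL
col 4: top cell = 'X' → FULL

Answer: 0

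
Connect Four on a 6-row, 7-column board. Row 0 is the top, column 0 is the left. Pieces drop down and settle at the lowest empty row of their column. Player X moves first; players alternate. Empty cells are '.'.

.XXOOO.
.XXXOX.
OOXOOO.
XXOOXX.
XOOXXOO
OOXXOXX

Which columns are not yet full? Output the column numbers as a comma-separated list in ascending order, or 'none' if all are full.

Answer: 0,6

Derivation:
col 0: top cell = '.' → open
col 1: top cell = 'X' → FULL
col 2: top cell = 'X' → FULL
col 3: top cell = 'O' → FULL
col 4: top cell = 'O' → FULL
col 5: top cell = 'O' → FULL
col 6: top cell = '.' → open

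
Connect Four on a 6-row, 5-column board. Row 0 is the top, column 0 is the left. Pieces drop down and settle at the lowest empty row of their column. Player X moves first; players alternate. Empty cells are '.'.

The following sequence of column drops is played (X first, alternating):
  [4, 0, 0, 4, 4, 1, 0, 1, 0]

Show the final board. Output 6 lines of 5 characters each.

Move 1: X drops in col 4, lands at row 5
Move 2: O drops in col 0, lands at row 5
Move 3: X drops in col 0, lands at row 4
Move 4: O drops in col 4, lands at row 4
Move 5: X drops in col 4, lands at row 3
Move 6: O drops in col 1, lands at row 5
Move 7: X drops in col 0, lands at row 3
Move 8: O drops in col 1, lands at row 4
Move 9: X drops in col 0, lands at row 2

Answer: .....
.....
X....
X...X
XO..O
OO..X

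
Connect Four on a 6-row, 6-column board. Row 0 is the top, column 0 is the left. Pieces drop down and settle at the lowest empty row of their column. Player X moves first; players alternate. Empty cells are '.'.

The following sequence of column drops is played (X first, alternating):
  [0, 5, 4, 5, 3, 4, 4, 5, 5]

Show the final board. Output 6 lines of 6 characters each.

Answer: ......
......
.....X
....XO
....OO
X..XXO

Derivation:
Move 1: X drops in col 0, lands at row 5
Move 2: O drops in col 5, lands at row 5
Move 3: X drops in col 4, lands at row 5
Move 4: O drops in col 5, lands at row 4
Move 5: X drops in col 3, lands at row 5
Move 6: O drops in col 4, lands at row 4
Move 7: X drops in col 4, lands at row 3
Move 8: O drops in col 5, lands at row 3
Move 9: X drops in col 5, lands at row 2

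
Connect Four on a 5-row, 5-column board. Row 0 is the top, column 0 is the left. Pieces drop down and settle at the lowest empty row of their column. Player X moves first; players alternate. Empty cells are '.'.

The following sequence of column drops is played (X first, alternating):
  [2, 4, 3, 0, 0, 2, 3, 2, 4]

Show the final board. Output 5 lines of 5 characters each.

Answer: .....
.....
..O..
X.OXX
O.XXO

Derivation:
Move 1: X drops in col 2, lands at row 4
Move 2: O drops in col 4, lands at row 4
Move 3: X drops in col 3, lands at row 4
Move 4: O drops in col 0, lands at row 4
Move 5: X drops in col 0, lands at row 3
Move 6: O drops in col 2, lands at row 3
Move 7: X drops in col 3, lands at row 3
Move 8: O drops in col 2, lands at row 2
Move 9: X drops in col 4, lands at row 3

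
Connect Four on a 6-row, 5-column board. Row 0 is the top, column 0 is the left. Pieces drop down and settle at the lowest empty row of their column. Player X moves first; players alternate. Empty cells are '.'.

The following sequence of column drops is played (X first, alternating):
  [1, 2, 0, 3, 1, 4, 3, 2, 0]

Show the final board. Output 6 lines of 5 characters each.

Move 1: X drops in col 1, lands at row 5
Move 2: O drops in col 2, lands at row 5
Move 3: X drops in col 0, lands at row 5
Move 4: O drops in col 3, lands at row 5
Move 5: X drops in col 1, lands at row 4
Move 6: O drops in col 4, lands at row 5
Move 7: X drops in col 3, lands at row 4
Move 8: O drops in col 2, lands at row 4
Move 9: X drops in col 0, lands at row 4

Answer: .....
.....
.....
.....
XXOX.
XXOOO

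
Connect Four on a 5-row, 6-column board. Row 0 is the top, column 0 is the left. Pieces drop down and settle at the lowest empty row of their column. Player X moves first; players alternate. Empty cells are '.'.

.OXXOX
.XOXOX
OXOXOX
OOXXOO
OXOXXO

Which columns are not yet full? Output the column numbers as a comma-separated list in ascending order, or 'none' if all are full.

col 0: top cell = '.' → open
col 1: top cell = 'O' → FULL
col 2: top cell = 'X' → FULL
col 3: top cell = 'X' → FULL
col 4: top cell = 'O' → FULL
col 5: top cell = 'X' → FULL

Answer: 0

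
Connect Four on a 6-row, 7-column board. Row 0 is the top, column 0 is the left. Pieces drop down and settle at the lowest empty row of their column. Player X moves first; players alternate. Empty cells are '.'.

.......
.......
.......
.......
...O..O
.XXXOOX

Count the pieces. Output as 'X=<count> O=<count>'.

X=4 O=4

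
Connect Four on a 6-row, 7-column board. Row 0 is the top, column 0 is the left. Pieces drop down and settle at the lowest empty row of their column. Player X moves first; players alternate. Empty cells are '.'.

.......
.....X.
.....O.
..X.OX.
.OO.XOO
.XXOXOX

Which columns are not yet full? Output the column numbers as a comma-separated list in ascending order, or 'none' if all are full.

Answer: 0,1,2,3,4,5,6

Derivation:
col 0: top cell = '.' → open
col 1: top cell = '.' → open
col 2: top cell = '.' → open
col 3: top cell = '.' → open
col 4: top cell = '.' → open
col 5: top cell = '.' → open
col 6: top cell = '.' → open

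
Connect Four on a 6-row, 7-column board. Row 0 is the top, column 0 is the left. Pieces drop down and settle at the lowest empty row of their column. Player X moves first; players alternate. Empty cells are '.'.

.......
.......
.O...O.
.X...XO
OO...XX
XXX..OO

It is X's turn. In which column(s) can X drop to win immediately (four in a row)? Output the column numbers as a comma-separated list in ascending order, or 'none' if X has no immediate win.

col 0: drop X → no win
col 1: drop X → no win
col 2: drop X → no win
col 3: drop X → WIN!
col 4: drop X → no win
col 5: drop X → no win
col 6: drop X → no win

Answer: 3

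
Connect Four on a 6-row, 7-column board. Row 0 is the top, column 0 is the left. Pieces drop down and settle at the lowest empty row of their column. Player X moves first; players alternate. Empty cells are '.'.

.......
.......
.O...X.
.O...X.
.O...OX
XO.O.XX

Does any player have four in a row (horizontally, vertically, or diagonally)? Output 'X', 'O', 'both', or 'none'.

O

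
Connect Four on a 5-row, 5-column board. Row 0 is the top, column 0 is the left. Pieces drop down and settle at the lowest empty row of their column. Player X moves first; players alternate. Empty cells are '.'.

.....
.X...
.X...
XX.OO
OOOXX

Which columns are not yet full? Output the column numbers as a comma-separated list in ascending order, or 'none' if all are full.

col 0: top cell = '.' → open
col 1: top cell = '.' → open
col 2: top cell = '.' → open
col 3: top cell = '.' → open
col 4: top cell = '.' → open

Answer: 0,1,2,3,4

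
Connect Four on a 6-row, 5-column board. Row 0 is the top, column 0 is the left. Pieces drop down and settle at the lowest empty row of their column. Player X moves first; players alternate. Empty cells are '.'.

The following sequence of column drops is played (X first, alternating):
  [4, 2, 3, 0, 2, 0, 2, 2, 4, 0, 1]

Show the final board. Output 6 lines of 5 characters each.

Answer: .....
.....
..O..
O.X..
O.X.X
OXOXX

Derivation:
Move 1: X drops in col 4, lands at row 5
Move 2: O drops in col 2, lands at row 5
Move 3: X drops in col 3, lands at row 5
Move 4: O drops in col 0, lands at row 5
Move 5: X drops in col 2, lands at row 4
Move 6: O drops in col 0, lands at row 4
Move 7: X drops in col 2, lands at row 3
Move 8: O drops in col 2, lands at row 2
Move 9: X drops in col 4, lands at row 4
Move 10: O drops in col 0, lands at row 3
Move 11: X drops in col 1, lands at row 5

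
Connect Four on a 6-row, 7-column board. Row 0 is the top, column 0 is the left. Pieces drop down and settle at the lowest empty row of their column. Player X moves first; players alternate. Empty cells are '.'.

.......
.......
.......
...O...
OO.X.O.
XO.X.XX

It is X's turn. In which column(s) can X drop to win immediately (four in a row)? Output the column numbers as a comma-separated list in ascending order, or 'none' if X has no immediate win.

col 0: drop X → no win
col 1: drop X → no win
col 2: drop X → no win
col 3: drop X → no win
col 4: drop X → WIN!
col 5: drop X → no win
col 6: drop X → no win

Answer: 4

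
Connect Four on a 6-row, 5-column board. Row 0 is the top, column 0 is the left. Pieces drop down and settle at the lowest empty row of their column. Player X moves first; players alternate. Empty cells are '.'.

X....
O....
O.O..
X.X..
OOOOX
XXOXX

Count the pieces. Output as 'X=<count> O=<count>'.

X=8 O=8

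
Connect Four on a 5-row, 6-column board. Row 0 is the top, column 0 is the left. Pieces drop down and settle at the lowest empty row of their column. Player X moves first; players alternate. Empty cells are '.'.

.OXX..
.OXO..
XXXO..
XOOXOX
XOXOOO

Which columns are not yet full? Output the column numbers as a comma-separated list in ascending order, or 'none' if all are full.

Answer: 0,4,5

Derivation:
col 0: top cell = '.' → open
col 1: top cell = 'O' → FULL
col 2: top cell = 'X' → FULL
col 3: top cell = 'X' → FULL
col 4: top cell = '.' → open
col 5: top cell = '.' → open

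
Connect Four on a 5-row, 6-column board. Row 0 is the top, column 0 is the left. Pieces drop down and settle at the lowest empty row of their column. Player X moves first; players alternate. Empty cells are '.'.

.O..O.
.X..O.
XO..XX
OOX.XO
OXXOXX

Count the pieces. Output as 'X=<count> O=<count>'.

X=10 O=9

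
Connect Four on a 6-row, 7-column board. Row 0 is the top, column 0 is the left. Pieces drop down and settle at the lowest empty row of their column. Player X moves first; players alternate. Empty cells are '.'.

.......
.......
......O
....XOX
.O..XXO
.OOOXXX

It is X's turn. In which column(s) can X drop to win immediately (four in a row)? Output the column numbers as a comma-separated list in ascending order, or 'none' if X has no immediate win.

Answer: 4

Derivation:
col 0: drop X → no win
col 1: drop X → no win
col 2: drop X → no win
col 3: drop X → no win
col 4: drop X → WIN!
col 5: drop X → no win
col 6: drop X → no win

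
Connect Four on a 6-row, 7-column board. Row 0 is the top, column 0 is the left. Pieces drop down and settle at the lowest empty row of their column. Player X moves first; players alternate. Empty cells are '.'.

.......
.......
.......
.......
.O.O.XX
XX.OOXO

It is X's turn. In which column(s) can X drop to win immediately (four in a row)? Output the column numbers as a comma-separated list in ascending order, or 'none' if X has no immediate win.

col 0: drop X → no win
col 1: drop X → no win
col 2: drop X → no win
col 3: drop X → no win
col 4: drop X → no win
col 5: drop X → no win
col 6: drop X → no win

Answer: none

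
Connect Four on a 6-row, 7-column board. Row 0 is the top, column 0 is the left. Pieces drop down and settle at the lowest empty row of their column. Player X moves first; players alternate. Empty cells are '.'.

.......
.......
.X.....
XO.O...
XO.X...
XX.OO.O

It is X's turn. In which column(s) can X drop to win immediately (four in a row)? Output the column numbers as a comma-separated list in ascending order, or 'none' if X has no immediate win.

col 0: drop X → WIN!
col 1: drop X → no win
col 2: drop X → no win
col 3: drop X → no win
col 4: drop X → no win
col 5: drop X → no win
col 6: drop X → no win

Answer: 0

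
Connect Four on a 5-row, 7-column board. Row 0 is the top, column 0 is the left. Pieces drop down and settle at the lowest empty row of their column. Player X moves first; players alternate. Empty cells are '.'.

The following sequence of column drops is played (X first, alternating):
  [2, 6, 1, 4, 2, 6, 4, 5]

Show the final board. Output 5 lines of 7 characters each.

Move 1: X drops in col 2, lands at row 4
Move 2: O drops in col 6, lands at row 4
Move 3: X drops in col 1, lands at row 4
Move 4: O drops in col 4, lands at row 4
Move 5: X drops in col 2, lands at row 3
Move 6: O drops in col 6, lands at row 3
Move 7: X drops in col 4, lands at row 3
Move 8: O drops in col 5, lands at row 4

Answer: .......
.......
.......
..X.X.O
.XX.OOO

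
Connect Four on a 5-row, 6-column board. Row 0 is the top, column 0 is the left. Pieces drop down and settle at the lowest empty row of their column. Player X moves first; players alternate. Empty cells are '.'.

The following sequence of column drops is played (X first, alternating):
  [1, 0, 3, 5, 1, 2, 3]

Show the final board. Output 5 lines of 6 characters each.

Move 1: X drops in col 1, lands at row 4
Move 2: O drops in col 0, lands at row 4
Move 3: X drops in col 3, lands at row 4
Move 4: O drops in col 5, lands at row 4
Move 5: X drops in col 1, lands at row 3
Move 6: O drops in col 2, lands at row 4
Move 7: X drops in col 3, lands at row 3

Answer: ......
......
......
.X.X..
OXOX.O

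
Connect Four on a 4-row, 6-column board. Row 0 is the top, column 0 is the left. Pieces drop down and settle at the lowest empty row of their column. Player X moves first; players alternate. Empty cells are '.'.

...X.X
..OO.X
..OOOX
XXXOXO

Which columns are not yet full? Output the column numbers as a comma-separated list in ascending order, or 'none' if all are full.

col 0: top cell = '.' → open
col 1: top cell = '.' → open
col 2: top cell = '.' → open
col 3: top cell = 'X' → FULL
col 4: top cell = '.' → open
col 5: top cell = 'X' → FULL

Answer: 0,1,2,4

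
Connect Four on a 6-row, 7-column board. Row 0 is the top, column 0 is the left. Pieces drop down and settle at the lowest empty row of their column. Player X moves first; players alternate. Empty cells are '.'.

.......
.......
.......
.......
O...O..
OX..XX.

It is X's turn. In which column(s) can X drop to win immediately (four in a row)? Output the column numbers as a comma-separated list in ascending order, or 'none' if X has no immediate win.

col 0: drop X → no win
col 1: drop X → no win
col 2: drop X → no win
col 3: drop X → no win
col 4: drop X → no win
col 5: drop X → no win
col 6: drop X → no win

Answer: none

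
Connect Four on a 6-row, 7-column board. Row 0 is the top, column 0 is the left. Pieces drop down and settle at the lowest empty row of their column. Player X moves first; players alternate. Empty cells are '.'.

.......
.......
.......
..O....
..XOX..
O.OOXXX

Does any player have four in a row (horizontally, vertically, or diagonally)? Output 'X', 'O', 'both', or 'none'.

none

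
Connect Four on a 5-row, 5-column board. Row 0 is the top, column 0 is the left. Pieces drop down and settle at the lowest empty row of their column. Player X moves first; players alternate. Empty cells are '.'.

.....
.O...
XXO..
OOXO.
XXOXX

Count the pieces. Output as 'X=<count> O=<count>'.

X=7 O=6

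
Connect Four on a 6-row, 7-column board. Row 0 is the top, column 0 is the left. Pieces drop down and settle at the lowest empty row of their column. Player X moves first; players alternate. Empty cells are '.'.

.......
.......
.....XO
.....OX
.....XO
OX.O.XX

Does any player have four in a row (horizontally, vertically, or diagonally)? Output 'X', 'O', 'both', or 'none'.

none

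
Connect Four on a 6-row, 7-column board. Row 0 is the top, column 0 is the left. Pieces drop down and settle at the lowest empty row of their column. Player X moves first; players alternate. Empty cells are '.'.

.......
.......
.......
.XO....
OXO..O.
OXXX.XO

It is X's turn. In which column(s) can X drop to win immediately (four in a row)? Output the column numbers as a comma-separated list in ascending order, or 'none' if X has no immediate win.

col 0: drop X → no win
col 1: drop X → WIN!
col 2: drop X → no win
col 3: drop X → no win
col 4: drop X → WIN!
col 5: drop X → no win
col 6: drop X → no win

Answer: 1,4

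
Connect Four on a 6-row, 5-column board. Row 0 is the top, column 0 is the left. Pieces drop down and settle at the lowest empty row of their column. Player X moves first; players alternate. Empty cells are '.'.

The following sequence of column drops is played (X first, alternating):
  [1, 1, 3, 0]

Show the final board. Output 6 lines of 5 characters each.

Answer: .....
.....
.....
.....
.O...
OX.X.

Derivation:
Move 1: X drops in col 1, lands at row 5
Move 2: O drops in col 1, lands at row 4
Move 3: X drops in col 3, lands at row 5
Move 4: O drops in col 0, lands at row 5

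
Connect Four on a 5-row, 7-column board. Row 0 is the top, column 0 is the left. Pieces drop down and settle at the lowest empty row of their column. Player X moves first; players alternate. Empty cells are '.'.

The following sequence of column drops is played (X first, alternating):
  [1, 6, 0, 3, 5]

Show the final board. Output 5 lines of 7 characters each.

Move 1: X drops in col 1, lands at row 4
Move 2: O drops in col 6, lands at row 4
Move 3: X drops in col 0, lands at row 4
Move 4: O drops in col 3, lands at row 4
Move 5: X drops in col 5, lands at row 4

Answer: .......
.......
.......
.......
XX.O.XO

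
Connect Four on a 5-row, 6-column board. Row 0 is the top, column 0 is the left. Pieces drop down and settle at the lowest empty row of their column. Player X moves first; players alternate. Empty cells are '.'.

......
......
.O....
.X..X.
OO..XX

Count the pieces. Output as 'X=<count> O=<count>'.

X=4 O=3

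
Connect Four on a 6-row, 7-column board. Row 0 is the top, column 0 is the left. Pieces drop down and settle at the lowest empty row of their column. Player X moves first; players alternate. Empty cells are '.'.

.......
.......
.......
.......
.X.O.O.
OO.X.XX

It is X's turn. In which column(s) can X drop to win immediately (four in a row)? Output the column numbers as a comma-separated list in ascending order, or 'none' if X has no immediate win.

Answer: 4

Derivation:
col 0: drop X → no win
col 1: drop X → no win
col 2: drop X → no win
col 3: drop X → no win
col 4: drop X → WIN!
col 5: drop X → no win
col 6: drop X → no win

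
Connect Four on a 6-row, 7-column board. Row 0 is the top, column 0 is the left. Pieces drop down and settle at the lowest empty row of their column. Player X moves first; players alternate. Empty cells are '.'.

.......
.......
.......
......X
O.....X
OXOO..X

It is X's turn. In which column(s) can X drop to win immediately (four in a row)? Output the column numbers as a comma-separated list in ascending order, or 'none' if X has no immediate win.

Answer: 6

Derivation:
col 0: drop X → no win
col 1: drop X → no win
col 2: drop X → no win
col 3: drop X → no win
col 4: drop X → no win
col 5: drop X → no win
col 6: drop X → WIN!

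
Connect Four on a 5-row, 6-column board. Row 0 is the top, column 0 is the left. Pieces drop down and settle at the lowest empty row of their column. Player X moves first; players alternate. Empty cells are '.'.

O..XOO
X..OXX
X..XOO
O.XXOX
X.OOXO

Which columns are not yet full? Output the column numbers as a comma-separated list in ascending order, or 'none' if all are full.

col 0: top cell = 'O' → FULL
col 1: top cell = '.' → open
col 2: top cell = '.' → open
col 3: top cell = 'X' → FULL
col 4: top cell = 'O' → FULL
col 5: top cell = 'O' → FULL

Answer: 1,2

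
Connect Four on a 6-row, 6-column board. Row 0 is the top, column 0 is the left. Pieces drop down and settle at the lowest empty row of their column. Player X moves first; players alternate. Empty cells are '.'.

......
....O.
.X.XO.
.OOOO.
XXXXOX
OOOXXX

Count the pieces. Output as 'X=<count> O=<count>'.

X=10 O=10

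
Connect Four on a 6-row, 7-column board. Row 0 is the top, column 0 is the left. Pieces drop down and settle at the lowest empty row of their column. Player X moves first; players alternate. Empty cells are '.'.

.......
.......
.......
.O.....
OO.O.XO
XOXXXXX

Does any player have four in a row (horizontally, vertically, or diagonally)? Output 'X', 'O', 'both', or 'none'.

X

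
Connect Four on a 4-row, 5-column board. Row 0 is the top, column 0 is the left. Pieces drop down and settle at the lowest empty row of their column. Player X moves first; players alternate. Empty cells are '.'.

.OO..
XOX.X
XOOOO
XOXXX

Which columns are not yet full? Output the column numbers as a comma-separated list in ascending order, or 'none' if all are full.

col 0: top cell = '.' → open
col 1: top cell = 'O' → FULL
col 2: top cell = 'O' → FULL
col 3: top cell = '.' → open
col 4: top cell = '.' → open

Answer: 0,3,4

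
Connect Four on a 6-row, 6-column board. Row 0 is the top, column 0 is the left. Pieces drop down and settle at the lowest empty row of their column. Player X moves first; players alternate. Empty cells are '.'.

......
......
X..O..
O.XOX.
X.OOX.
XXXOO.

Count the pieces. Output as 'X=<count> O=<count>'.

X=8 O=7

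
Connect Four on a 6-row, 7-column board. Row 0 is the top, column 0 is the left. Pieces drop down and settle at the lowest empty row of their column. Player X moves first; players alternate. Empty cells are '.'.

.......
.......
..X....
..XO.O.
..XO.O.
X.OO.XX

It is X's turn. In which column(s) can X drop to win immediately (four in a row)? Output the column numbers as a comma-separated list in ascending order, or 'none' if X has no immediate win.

Answer: 2

Derivation:
col 0: drop X → no win
col 1: drop X → no win
col 2: drop X → WIN!
col 3: drop X → no win
col 4: drop X → no win
col 5: drop X → no win
col 6: drop X → no win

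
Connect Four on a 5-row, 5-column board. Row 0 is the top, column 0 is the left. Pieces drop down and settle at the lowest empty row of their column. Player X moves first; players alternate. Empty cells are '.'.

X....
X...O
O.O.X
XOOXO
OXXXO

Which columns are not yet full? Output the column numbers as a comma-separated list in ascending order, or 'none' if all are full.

col 0: top cell = 'X' → FULL
col 1: top cell = '.' → open
col 2: top cell = '.' → open
col 3: top cell = '.' → open
col 4: top cell = '.' → open

Answer: 1,2,3,4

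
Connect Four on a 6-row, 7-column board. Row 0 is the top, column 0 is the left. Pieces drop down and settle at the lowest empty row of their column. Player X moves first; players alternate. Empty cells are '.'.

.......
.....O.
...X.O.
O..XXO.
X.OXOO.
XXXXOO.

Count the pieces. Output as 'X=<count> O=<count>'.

X=9 O=9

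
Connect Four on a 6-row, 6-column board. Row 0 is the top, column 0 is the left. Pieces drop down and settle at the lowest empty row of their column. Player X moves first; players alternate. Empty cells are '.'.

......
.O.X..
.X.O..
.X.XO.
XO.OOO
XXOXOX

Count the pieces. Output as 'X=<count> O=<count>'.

X=9 O=9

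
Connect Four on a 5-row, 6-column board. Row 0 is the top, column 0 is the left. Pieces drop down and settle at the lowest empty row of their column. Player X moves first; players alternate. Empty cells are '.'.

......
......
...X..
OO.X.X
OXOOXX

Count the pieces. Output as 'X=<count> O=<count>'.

X=6 O=5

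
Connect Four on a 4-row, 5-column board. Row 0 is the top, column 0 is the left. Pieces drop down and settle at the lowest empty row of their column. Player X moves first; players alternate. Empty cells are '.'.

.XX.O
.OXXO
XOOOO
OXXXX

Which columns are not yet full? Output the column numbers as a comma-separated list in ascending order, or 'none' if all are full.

col 0: top cell = '.' → open
col 1: top cell = 'X' → FULL
col 2: top cell = 'X' → FULL
col 3: top cell = '.' → open
col 4: top cell = 'O' → FULL

Answer: 0,3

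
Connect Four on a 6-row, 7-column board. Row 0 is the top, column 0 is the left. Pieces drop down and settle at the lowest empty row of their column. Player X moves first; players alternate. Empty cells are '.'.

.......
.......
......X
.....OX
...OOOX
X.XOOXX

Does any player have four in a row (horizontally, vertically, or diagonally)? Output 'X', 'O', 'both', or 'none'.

X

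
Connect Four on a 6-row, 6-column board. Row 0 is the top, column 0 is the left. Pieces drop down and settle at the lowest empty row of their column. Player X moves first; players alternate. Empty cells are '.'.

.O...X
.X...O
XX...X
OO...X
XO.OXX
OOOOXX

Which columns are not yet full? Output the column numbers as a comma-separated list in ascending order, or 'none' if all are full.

Answer: 0,2,3,4

Derivation:
col 0: top cell = '.' → open
col 1: top cell = 'O' → FULL
col 2: top cell = '.' → open
col 3: top cell = '.' → open
col 4: top cell = '.' → open
col 5: top cell = 'X' → FULL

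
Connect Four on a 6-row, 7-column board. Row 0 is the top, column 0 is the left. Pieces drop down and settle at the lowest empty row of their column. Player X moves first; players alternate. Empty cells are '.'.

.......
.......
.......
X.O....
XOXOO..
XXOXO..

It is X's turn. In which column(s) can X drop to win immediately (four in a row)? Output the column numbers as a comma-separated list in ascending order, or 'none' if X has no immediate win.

col 0: drop X → WIN!
col 1: drop X → no win
col 2: drop X → no win
col 3: drop X → no win
col 4: drop X → no win
col 5: drop X → no win
col 6: drop X → no win

Answer: 0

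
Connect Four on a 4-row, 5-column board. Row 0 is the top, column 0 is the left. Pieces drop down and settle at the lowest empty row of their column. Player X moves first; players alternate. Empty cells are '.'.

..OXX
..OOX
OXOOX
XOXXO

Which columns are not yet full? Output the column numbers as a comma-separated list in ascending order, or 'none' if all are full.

Answer: 0,1

Derivation:
col 0: top cell = '.' → open
col 1: top cell = '.' → open
col 2: top cell = 'O' → FULL
col 3: top cell = 'X' → FULL
col 4: top cell = 'X' → FULL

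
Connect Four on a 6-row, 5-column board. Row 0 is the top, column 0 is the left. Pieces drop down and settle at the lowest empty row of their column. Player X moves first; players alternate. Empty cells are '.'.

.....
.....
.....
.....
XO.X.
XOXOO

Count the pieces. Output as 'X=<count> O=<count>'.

X=4 O=4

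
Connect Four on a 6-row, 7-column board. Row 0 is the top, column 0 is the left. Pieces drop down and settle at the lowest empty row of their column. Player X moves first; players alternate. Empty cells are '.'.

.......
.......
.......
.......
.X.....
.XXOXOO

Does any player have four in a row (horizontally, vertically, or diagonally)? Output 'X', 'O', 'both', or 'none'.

none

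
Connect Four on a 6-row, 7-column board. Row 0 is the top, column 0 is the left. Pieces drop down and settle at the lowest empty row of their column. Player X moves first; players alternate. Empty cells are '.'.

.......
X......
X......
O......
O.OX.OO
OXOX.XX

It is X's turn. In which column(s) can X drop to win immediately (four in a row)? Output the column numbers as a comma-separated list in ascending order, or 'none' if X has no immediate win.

Answer: 4

Derivation:
col 0: drop X → no win
col 1: drop X → no win
col 2: drop X → no win
col 3: drop X → no win
col 4: drop X → WIN!
col 5: drop X → no win
col 6: drop X → no win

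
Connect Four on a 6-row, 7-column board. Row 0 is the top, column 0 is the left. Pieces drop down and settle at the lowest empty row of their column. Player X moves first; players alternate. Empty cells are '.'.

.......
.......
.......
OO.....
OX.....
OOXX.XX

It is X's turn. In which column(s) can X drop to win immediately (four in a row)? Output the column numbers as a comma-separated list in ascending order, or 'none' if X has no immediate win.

col 0: drop X → no win
col 1: drop X → no win
col 2: drop X → no win
col 3: drop X → no win
col 4: drop X → WIN!
col 5: drop X → no win
col 6: drop X → no win

Answer: 4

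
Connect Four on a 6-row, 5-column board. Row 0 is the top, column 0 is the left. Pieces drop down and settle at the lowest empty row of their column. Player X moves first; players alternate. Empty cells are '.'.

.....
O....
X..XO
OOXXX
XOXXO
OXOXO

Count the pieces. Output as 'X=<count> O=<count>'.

X=10 O=9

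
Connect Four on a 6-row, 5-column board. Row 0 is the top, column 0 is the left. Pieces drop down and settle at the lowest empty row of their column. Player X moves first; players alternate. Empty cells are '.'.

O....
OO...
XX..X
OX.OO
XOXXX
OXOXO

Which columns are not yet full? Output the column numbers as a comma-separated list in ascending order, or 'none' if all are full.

Answer: 1,2,3,4

Derivation:
col 0: top cell = 'O' → FULL
col 1: top cell = '.' → open
col 2: top cell = '.' → open
col 3: top cell = '.' → open
col 4: top cell = '.' → open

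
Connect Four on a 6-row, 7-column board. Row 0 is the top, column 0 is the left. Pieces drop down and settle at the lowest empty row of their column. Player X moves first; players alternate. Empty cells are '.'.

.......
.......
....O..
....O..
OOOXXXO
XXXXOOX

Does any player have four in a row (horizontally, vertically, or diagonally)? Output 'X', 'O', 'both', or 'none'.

X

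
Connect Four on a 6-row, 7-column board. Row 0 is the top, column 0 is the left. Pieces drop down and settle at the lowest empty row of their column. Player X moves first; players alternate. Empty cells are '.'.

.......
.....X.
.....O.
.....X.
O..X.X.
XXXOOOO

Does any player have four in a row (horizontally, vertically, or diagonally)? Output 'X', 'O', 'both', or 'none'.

O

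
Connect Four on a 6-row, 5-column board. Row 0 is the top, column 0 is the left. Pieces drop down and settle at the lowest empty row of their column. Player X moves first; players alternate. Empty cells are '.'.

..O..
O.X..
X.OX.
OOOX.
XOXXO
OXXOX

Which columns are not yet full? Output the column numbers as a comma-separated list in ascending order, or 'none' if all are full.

col 0: top cell = '.' → open
col 1: top cell = '.' → open
col 2: top cell = 'O' → FULL
col 3: top cell = '.' → open
col 4: top cell = '.' → open

Answer: 0,1,3,4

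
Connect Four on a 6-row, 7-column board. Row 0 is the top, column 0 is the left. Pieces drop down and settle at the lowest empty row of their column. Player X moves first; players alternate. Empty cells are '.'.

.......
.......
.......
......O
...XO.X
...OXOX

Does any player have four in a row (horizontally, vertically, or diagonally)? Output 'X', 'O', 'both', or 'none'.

none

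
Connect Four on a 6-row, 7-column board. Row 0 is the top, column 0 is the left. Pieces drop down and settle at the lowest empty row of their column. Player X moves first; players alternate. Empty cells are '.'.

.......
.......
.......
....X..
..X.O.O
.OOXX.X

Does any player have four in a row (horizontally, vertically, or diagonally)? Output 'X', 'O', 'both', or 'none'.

none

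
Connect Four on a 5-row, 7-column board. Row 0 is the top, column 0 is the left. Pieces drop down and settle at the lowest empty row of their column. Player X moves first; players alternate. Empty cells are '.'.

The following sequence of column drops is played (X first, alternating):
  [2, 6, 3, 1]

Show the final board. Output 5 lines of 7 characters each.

Answer: .......
.......
.......
.......
.OXX..O

Derivation:
Move 1: X drops in col 2, lands at row 4
Move 2: O drops in col 6, lands at row 4
Move 3: X drops in col 3, lands at row 4
Move 4: O drops in col 1, lands at row 4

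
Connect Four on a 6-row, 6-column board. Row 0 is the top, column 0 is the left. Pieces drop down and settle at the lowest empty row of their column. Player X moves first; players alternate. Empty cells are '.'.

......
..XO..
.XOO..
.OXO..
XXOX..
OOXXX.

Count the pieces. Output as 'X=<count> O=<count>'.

X=9 O=8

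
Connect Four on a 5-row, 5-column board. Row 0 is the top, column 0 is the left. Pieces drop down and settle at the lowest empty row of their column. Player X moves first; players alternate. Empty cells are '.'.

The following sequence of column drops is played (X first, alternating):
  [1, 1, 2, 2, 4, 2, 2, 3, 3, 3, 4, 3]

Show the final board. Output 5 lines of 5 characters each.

Move 1: X drops in col 1, lands at row 4
Move 2: O drops in col 1, lands at row 3
Move 3: X drops in col 2, lands at row 4
Move 4: O drops in col 2, lands at row 3
Move 5: X drops in col 4, lands at row 4
Move 6: O drops in col 2, lands at row 2
Move 7: X drops in col 2, lands at row 1
Move 8: O drops in col 3, lands at row 4
Move 9: X drops in col 3, lands at row 3
Move 10: O drops in col 3, lands at row 2
Move 11: X drops in col 4, lands at row 3
Move 12: O drops in col 3, lands at row 1

Answer: .....
..XO.
..OO.
.OOXX
.XXOX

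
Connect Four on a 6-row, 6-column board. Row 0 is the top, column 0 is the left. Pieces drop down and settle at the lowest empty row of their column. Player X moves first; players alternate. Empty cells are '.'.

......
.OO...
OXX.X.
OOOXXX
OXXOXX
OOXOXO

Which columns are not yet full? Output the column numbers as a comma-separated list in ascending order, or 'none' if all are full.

col 0: top cell = '.' → open
col 1: top cell = '.' → open
col 2: top cell = '.' → open
col 3: top cell = '.' → open
col 4: top cell = '.' → open
col 5: top cell = '.' → open

Answer: 0,1,2,3,4,5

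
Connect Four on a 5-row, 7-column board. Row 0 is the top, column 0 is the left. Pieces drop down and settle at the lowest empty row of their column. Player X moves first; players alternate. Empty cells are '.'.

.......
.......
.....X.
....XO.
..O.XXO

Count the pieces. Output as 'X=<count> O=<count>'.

X=4 O=3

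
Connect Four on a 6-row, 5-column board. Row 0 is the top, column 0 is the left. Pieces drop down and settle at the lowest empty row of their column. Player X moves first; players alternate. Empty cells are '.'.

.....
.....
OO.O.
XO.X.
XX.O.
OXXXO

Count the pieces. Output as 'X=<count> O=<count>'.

X=7 O=7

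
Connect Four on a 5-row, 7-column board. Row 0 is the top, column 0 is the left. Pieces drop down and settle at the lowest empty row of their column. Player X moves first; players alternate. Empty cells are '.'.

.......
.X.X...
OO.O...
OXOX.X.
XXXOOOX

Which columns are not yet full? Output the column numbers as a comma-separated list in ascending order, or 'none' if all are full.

Answer: 0,1,2,3,4,5,6

Derivation:
col 0: top cell = '.' → open
col 1: top cell = '.' → open
col 2: top cell = '.' → open
col 3: top cell = '.' → open
col 4: top cell = '.' → open
col 5: top cell = '.' → open
col 6: top cell = '.' → open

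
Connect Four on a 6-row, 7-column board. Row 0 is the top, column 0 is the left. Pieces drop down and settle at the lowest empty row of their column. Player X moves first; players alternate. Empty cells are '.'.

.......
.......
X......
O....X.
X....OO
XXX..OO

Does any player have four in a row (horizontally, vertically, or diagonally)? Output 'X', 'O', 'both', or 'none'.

none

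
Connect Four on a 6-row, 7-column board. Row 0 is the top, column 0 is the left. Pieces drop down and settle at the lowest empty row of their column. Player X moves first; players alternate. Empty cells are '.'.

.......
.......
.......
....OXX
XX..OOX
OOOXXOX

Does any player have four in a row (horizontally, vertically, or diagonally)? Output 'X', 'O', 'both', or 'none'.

none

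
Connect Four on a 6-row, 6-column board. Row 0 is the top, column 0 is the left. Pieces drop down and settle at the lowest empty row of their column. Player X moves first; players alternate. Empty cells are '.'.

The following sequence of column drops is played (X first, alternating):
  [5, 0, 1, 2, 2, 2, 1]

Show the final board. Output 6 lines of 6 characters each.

Answer: ......
......
......
..O...
.XX...
OXO..X

Derivation:
Move 1: X drops in col 5, lands at row 5
Move 2: O drops in col 0, lands at row 5
Move 3: X drops in col 1, lands at row 5
Move 4: O drops in col 2, lands at row 5
Move 5: X drops in col 2, lands at row 4
Move 6: O drops in col 2, lands at row 3
Move 7: X drops in col 1, lands at row 4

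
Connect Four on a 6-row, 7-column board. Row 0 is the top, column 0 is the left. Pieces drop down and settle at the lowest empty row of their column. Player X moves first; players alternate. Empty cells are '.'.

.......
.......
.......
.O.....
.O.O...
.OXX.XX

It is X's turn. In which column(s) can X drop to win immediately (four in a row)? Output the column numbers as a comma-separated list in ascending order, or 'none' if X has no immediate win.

Answer: 4

Derivation:
col 0: drop X → no win
col 1: drop X → no win
col 2: drop X → no win
col 3: drop X → no win
col 4: drop X → WIN!
col 5: drop X → no win
col 6: drop X → no win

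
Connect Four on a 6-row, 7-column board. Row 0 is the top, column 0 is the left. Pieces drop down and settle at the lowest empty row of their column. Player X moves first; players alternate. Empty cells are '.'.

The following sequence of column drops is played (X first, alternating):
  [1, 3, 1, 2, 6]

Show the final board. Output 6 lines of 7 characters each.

Move 1: X drops in col 1, lands at row 5
Move 2: O drops in col 3, lands at row 5
Move 3: X drops in col 1, lands at row 4
Move 4: O drops in col 2, lands at row 5
Move 5: X drops in col 6, lands at row 5

Answer: .......
.......
.......
.......
.X.....
.XOO..X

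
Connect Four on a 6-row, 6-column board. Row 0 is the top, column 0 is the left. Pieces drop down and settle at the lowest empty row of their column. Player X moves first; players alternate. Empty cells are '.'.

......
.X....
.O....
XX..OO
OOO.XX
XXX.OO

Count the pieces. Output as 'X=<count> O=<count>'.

X=8 O=8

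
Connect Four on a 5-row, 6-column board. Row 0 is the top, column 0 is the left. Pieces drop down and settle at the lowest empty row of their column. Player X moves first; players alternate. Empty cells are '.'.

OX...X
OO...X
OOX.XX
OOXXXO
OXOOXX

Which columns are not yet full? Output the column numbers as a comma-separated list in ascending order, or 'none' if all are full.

Answer: 2,3,4

Derivation:
col 0: top cell = 'O' → FULL
col 1: top cell = 'X' → FULL
col 2: top cell = '.' → open
col 3: top cell = '.' → open
col 4: top cell = '.' → open
col 5: top cell = 'X' → FULL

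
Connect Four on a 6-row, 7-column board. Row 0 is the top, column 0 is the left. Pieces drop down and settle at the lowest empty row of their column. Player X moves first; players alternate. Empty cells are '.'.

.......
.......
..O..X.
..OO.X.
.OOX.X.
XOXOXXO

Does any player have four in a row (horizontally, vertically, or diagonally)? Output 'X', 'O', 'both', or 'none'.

X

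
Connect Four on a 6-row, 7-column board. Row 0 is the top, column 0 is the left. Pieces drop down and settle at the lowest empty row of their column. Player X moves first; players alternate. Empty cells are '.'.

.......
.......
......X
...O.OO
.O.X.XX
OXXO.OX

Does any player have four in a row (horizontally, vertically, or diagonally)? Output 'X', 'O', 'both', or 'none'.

none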